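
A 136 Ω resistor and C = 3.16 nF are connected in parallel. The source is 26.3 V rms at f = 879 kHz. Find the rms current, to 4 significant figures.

498.1 mA

ω = 2πf = 5.523e+06 rad/s
X_C = 1/(ωC) = 57.30 Ω
Parallel: admittances add. Y = 1/R + jωC
Y = (0.007353 + j0.01745) S
|Y| = 0.01894 S → |Z| = 1/|Y| = 52.80 Ω, ∠Z = −∠Y = -67.15°
I = V/|Z| = 26.3/52.80 = 498.1 mA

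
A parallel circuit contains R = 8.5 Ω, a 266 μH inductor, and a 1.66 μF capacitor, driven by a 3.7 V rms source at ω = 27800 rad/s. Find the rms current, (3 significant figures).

546 mA

X_L = ωL = 7.39 Ω
X_C = 1/(ωC) = 21.7 Ω
Parallel: admittances add. Y = 1/R + 1/(jωL) + jωC
Y = (0.118 − j0.0891) S
|Y| = 0.148 S → |Z| = 1/|Y| = 6.78 Ω, ∠Z = −∠Y = 37.1°
I = V/|Z| = 3.7/6.78 = 546 mA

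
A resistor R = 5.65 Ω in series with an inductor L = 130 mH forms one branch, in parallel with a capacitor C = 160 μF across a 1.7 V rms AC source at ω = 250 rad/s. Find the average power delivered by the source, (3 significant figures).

15.0 mW

X_L = ωL = 32.5 Ω
X_C = 1/(ωC) = 25.0 Ω
Branch 1 (R+jX_L): Z₁ = 5.65 + j32.5 Ω, |Z₁| = 33.0 Ω
Branch 2 (−jX_C): Z₂ = −j25.0 Ω
Parallel: Z = Z₁Z₂/(Z₁+Z₂), |Z| = 87.8 Ω, ∠Z = -62.9°
I = V/|Z| = 19.4 mA
P = VI cos φ = 1.7 × 0.0194 × cos(-62.9°) = 15.0 mW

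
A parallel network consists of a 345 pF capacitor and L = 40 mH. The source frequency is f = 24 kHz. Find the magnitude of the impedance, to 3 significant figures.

8790 Ω

ω = 2πf = 150800 rad/s
X_L = ωL = 6030 Ω
X_C = 1/(ωC) = 19200 Ω
Parallel: admittances add. Y = 1/(jωL) + jωC
Y = (0 − j0.000114) S
|Y| = 0.000114 S → |Z| = 1/|Y| = 8790 Ω, ∠Z = −∠Y = 90.0°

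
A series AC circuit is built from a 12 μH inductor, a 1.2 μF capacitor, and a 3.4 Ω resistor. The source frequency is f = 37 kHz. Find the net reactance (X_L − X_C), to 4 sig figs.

ω = 2πf = 232500 rad/s
X_L = ωL = 2.790 Ω
X_C = 1/(ωC) = 3.585 Ω
X = 2.790 − 3.585 = -0.7948 Ω

-0.7948 Ω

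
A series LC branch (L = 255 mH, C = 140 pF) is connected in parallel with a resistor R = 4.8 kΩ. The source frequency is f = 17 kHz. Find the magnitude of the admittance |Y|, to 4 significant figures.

209.9 μS

ω = 2πf = 106800 rad/s
X_L = ωL = 27240 Ω
X_C = 1/(ωC) = 66870 Ω
Branch 1: Z₁ = R = 4800 Ω
Branch 2 (series LC): Z₂ = j(X_L − X_C) = −j39630 Ω
Parallel: Z = Z₁Z₂/(Z₁+Z₂), |Z| = 4765 Ω, ∠Z = -6.905°
|Y| = 1/|Z| = 209.9 μS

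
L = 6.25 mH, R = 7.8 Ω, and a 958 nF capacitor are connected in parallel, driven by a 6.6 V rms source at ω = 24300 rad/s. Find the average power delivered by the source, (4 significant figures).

X_L = ωL = 151.9 Ω
X_C = 1/(ωC) = 42.96 Ω
Parallel: admittances add. Y = 1/R + 1/(jωL) + jωC
Y = (0.1282 + j0.01670) S
|Y| = 0.1293 S → |Z| = 1/|Y| = 7.735 Ω, ∠Z = −∠Y = -7.419°
I = V/|Z| = 853.3 mA
P = VI cos φ = 6.6 × 0.8533 × cos(-7.419°) = 5.585 W

5.585 W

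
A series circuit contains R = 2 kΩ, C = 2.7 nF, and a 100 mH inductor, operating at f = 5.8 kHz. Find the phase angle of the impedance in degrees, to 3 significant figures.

ω = 2πf = 36440 rad/s
X_L = ωL = 3640 Ω
X_C = 1/(ωC) = 10200 Ω
Net reactance X = X_L − X_C = -6520 Ω
Z = 2000 − j6520 Ω
|Z| = √(2000² + 6520²) = 6820 Ω
∠Z = arctan(-6520/2000) = -72.9°

-72.9°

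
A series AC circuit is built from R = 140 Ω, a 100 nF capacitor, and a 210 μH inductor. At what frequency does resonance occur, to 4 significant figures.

ω₀ = 1/√(LC) = 1/√(0.00021 × 1e-07) = 218200 rad/s
f₀ = ω₀/(2π) = 34.73 kHz

34.73 kHz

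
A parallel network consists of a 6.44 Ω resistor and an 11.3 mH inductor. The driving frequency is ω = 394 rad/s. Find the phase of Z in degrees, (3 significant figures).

X_L = ωL = 4.45 Ω
Parallel: admittances add. Y = 1/R + 1/(jωL)
Y = (0.155 − j0.225) S
|Y| = 0.273 S → |Z| = 1/|Y| = 3.66 Ω, ∠Z = −∠Y = 55.3°

55.3°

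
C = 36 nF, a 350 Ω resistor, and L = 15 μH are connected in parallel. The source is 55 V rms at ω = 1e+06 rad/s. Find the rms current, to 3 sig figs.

X_L = ωL = 15.0 Ω
X_C = 1/(ωC) = 27.8 Ω
Parallel: admittances add. Y = 1/R + 1/(jωL) + jωC
Y = (0.00286 − j0.0307) S
|Y| = 0.0308 S → |Z| = 1/|Y| = 32.5 Ω, ∠Z = −∠Y = 84.7°
I = V/|Z| = 55/32.5 = 1.69 A

1.69 A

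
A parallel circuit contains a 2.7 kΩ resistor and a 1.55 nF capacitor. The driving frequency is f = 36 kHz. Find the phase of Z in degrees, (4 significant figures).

ω = 2πf = 226200 rad/s
X_C = 1/(ωC) = 2852 Ω
Parallel: admittances add. Y = 1/R + jωC
Y = (0.0003704 + j0.0003506) S
|Y| = 0.0005100 S → |Z| = 1/|Y| = 1961 Ω, ∠Z = −∠Y = -43.43°

-43.43°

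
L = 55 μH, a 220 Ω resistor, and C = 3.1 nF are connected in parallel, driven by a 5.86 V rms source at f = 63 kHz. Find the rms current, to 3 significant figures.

263 mA

ω = 2πf = 395800 rad/s
X_L = ωL = 21.8 Ω
X_C = 1/(ωC) = 815 Ω
Parallel: admittances add. Y = 1/R + 1/(jωL) + jωC
Y = (0.00455 − j0.0447) S
|Y| = 0.0449 S → |Z| = 1/|Y| = 22.3 Ω, ∠Z = −∠Y = 84.2°
I = V/|Z| = 5.86/22.3 = 263 mA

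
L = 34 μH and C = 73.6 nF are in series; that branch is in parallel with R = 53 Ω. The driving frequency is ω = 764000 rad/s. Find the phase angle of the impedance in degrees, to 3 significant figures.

81.2°

X_L = ωL = 26.0 Ω
X_C = 1/(ωC) = 17.8 Ω
Branch 1: Z₁ = R = 53.0 Ω
Branch 2 (series LC): Z₂ = j(X_L − X_C) = j8.19 Ω
Parallel: Z = Z₁Z₂/(Z₁+Z₂), |Z| = 8.10 Ω, ∠Z = 81.2°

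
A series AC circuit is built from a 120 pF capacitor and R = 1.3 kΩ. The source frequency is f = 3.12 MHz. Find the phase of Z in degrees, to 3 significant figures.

ω = 2πf = 1.96e+07 rad/s
X_C = 1/(ωC) = 425 Ω
Z = 1300 − j425 Ω
|Z| = √(1300² + 425²) = 1370 Ω
∠Z = arctan(-425/1300) = -18.1°

-18.1°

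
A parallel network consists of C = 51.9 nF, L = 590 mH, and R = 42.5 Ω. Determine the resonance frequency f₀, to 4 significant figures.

ω₀ = 1/√(LC) = 1/√(0.59 × 5.19e-08) = 5715 rad/s
f₀ = ω₀/(2π) = 909.5 Hz

909.5 Hz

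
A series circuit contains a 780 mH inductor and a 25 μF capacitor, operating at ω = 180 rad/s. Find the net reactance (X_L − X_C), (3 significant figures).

X_L = ωL = 140 Ω
X_C = 1/(ωC) = 222 Ω
X = 140 − 222 = -81.8 Ω

-81.8 Ω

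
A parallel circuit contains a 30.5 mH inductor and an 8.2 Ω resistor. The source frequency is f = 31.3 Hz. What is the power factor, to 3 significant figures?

ω = 2πf = 196.7 rad/s
X_L = ωL = 6.00 Ω
Parallel: admittances add. Y = 1/R + 1/(jωL)
Y = (0.122 − j0.167) S
|Y| = 0.207 S → |Z| = 1/|Y| = 4.84 Ω, ∠Z = −∠Y = 53.8°
cos φ = cos(53.8°) = 0.590

0.590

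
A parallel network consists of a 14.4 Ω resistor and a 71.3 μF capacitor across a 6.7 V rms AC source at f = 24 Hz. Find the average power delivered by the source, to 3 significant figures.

3.12 W

ω = 2πf = 150.8 rad/s
X_C = 1/(ωC) = 93.0 Ω
Parallel: admittances add. Y = 1/R + jωC
Y = (0.0694 + j0.0108) S
|Y| = 0.0703 S → |Z| = 1/|Y| = 14.2 Ω, ∠Z = −∠Y = -8.80°
I = V/|Z| = 471 mA
P = VI cos φ = 6.7 × 0.471 × cos(-8.80°) = 3.12 W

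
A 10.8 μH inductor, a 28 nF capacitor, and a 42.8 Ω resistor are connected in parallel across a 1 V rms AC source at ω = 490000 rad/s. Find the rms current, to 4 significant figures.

176.8 mA

X_L = ωL = 5.292 Ω
X_C = 1/(ωC) = 72.89 Ω
Parallel: admittances add. Y = 1/R + 1/(jωL) + jωC
Y = (0.02336 − j0.1752) S
|Y| = 0.1768 S → |Z| = 1/|Y| = 5.656 Ω, ∠Z = −∠Y = 82.41°
I = V/|Z| = 1/5.656 = 176.8 mA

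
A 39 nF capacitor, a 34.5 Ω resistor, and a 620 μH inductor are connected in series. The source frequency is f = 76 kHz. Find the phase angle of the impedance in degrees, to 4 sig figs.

ω = 2πf = 477500 rad/s
X_L = ωL = 296.1 Ω
X_C = 1/(ωC) = 53.70 Ω
Net reactance X = X_L − X_C = 242.4 Ω
Z = 34.50 + j242.4 Ω
|Z| = √(34.50² + 242.4²) = 244.8 Ω
∠Z = arctan(242.4/34.50) = 81.90°

81.90°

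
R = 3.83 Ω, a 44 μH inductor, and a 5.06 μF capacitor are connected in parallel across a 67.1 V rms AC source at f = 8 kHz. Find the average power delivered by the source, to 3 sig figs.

1.18 kW

ω = 2πf = 50270 rad/s
X_L = ωL = 2.21 Ω
X_C = 1/(ωC) = 3.93 Ω
Parallel: admittances add. Y = 1/R + 1/(jωL) + jωC
Y = (0.261 − j0.198) S
|Y| = 0.328 S → |Z| = 1/|Y| = 3.05 Ω, ∠Z = −∠Y = 37.1°
I = V/|Z| = 22.0 A
P = VI cos φ = 67.1 × 22.0 × cos(37.1°) = 1.18 kW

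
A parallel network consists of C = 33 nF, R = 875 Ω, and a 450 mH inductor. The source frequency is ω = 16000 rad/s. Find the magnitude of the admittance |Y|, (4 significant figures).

X_L = ωL = 7200 Ω
X_C = 1/(ωC) = 1894 Ω
Parallel: admittances add. Y = 1/R + 1/(jωL) + jωC
Y = (0.001143 + j0.0003891) S
|Y| = 0.001207 S → |Z| = 1/|Y| = 828.3 Ω, ∠Z = −∠Y = -18.80°

1.207 mS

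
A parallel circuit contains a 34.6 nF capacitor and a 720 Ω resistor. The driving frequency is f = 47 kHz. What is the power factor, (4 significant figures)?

ω = 2πf = 295300 rad/s
X_C = 1/(ωC) = 97.87 Ω
Parallel: admittances add. Y = 1/R + jωC
Y = (0.001389 + j0.01022) S
|Y| = 0.01031 S → |Z| = 1/|Y| = 96.98 Ω, ∠Z = −∠Y = -82.26°
cos φ = cos(-82.26°) = 0.1347

0.1347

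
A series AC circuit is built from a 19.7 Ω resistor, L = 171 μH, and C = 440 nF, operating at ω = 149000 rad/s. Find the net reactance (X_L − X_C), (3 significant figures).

10.2 Ω

X_L = ωL = 25.5 Ω
X_C = 1/(ωC) = 15.3 Ω
X = 25.5 − 15.3 = 10.2 Ω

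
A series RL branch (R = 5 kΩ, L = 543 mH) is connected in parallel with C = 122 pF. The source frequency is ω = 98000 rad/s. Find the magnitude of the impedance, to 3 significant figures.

145000 Ω

X_L = ωL = 53200 Ω
X_C = 1/(ωC) = 83600 Ω
Branch 1 (R+jX_L): Z₁ = 5000 + j53200 Ω, |Z₁| = 53400 Ω
Branch 2 (−jX_C): Z₂ = −j83600 Ω
Parallel: Z = Z₁Z₂/(Z₁+Z₂), |Z| = 145000 Ω, ∠Z = 75.3°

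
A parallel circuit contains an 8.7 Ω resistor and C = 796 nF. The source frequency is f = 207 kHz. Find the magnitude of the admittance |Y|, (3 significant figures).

ω = 2πf = 1.301e+06 rad/s
X_C = 1/(ωC) = 0.966 Ω
Parallel: admittances add. Y = 1/R + jωC
Y = (0.115 + j1.04) S
|Y| = 1.04 S → |Z| = 1/|Y| = 0.960 Ω, ∠Z = −∠Y = -83.7°

1.04 S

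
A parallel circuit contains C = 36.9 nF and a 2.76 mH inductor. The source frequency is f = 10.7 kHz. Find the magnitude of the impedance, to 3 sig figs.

344 Ω

ω = 2πf = 67230 rad/s
X_L = ωL = 186 Ω
X_C = 1/(ωC) = 403 Ω
Parallel: admittances add. Y = 1/(jωL) + jωC
Y = (0 − j0.00291) S
|Y| = 0.00291 S → |Z| = 1/|Y| = 344 Ω, ∠Z = −∠Y = 90.0°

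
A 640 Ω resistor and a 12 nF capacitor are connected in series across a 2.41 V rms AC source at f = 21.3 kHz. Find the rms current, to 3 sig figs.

2.70 mA

ω = 2πf = 133800 rad/s
X_C = 1/(ωC) = 623 Ω
Z = 640 − j623 Ω
|Z| = √(640² + 623²) = 893 Ω
I = V/|Z| = 2.41/893 = 2.70 mA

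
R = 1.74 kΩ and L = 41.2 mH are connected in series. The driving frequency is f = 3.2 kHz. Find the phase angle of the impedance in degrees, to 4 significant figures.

ω = 2πf = 20110 rad/s
X_L = ωL = 828.4 Ω
Z = 1740 + j828.4 Ω
|Z| = √(1740² + 828.4²) = 1927 Ω
∠Z = arctan(828.4/1740) = 25.46°

25.46°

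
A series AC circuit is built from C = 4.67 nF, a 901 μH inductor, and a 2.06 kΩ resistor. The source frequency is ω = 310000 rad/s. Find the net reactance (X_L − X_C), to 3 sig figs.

X_L = ωL = 279 Ω
X_C = 1/(ωC) = 691 Ω
X = 279 − 691 = -411 Ω

-411 Ω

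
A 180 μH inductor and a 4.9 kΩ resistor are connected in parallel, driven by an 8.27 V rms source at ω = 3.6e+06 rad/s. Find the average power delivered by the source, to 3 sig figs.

14.0 mW

X_L = ωL = 648 Ω
Parallel: admittances add. Y = 1/R + 1/(jωL)
Y = (0.000204 − j0.00154) S
|Y| = 0.00156 S → |Z| = 1/|Y| = 642 Ω, ∠Z = −∠Y = 82.5°
I = V/|Z| = 12.9 mA
P = VI cos φ = 8.27 × 0.0129 × cos(82.5°) = 14.0 mW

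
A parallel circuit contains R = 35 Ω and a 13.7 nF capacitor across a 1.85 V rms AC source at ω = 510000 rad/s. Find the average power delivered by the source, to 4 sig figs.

X_C = 1/(ωC) = 143.1 Ω
Parallel: admittances add. Y = 1/R + jωC
Y = (0.02857 + j0.006987) S
|Y| = 0.02941 S → |Z| = 1/|Y| = 34.00 Ω, ∠Z = −∠Y = -13.74°
I = V/|Z| = 54.41 mA
P = VI cos φ = 1.85 × 0.05441 × cos(-13.74°) = 97.79 mW

97.79 mW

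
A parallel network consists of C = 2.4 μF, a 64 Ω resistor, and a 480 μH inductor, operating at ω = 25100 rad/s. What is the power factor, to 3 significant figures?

0.566

X_L = ωL = 12.0 Ω
X_C = 1/(ωC) = 16.6 Ω
Parallel: admittances add. Y = 1/R + 1/(jωL) + jωC
Y = (0.0156 − j0.0228) S
|Y| = 0.0276 S → |Z| = 1/|Y| = 36.2 Ω, ∠Z = −∠Y = 55.5°
cos φ = cos(55.5°) = 0.566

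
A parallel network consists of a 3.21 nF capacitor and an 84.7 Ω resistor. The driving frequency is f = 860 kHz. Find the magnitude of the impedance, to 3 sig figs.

ω = 2πf = 5.404e+06 rad/s
X_C = 1/(ωC) = 57.7 Ω
Parallel: admittances add. Y = 1/R + jωC
Y = (0.0118 + j0.0173) S
|Y| = 0.0210 S → |Z| = 1/|Y| = 47.7 Ω, ∠Z = −∠Y = -55.8°

47.7 Ω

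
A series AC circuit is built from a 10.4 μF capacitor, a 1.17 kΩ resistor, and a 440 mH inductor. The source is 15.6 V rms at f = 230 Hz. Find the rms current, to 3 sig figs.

12.0 mA

ω = 2πf = 1445 rad/s
X_L = ωL = 636 Ω
X_C = 1/(ωC) = 66.5 Ω
Net reactance X = X_L − X_C = 569 Ω
Z = 1170 + j569 Ω
|Z| = √(1170² + 569²) = 1300 Ω
I = V/|Z| = 15.6/1300 = 12.0 mA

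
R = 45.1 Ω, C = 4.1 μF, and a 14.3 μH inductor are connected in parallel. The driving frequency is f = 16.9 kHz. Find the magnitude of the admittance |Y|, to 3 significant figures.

ω = 2πf = 106200 rad/s
X_L = ωL = 1.52 Ω
X_C = 1/(ωC) = 2.30 Ω
Parallel: admittances add. Y = 1/R + 1/(jωL) + jωC
Y = (0.0222 − j0.223) S
|Y| = 0.224 S → |Z| = 1/|Y| = 4.46 Ω, ∠Z = −∠Y = 84.3°

224 mS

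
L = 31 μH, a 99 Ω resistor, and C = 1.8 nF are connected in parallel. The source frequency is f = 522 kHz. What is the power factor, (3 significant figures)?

0.932

ω = 2πf = 3.28e+06 rad/s
X_L = ωL = 102 Ω
X_C = 1/(ωC) = 169 Ω
Parallel: admittances add. Y = 1/R + 1/(jωL) + jωC
Y = (0.0101 − j0.00393) S
|Y| = 0.0108 S → |Z| = 1/|Y| = 92.3 Ω, ∠Z = −∠Y = 21.3°
cos φ = cos(21.3°) = 0.932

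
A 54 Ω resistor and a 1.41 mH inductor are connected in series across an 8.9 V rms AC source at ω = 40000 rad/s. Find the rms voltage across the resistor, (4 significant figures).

X_L = ωL = 56.40 Ω
Z = 54.00 + j56.40 Ω
|Z| = √(54.00² + 56.40²) = 78.08 Ω
I = V/|Z| = 114.0 mA
V_R = I·|Z_R| = 0.1140 × 54.00 = 6.155 V

6.155 V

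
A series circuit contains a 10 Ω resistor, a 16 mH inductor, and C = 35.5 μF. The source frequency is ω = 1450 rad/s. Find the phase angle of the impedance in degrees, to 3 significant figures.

20.7°

X_L = ωL = 23.2 Ω
X_C = 1/(ωC) = 19.4 Ω
Net reactance X = X_L − X_C = 3.77 Ω
Z = 10.0 + j3.77 Ω
|Z| = √(10.0² + 3.77²) = 10.7 Ω
∠Z = arctan(3.77/10.0) = 20.7°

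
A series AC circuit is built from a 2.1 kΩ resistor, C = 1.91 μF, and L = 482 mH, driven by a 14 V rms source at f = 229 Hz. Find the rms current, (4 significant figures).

ω = 2πf = 1439 rad/s
X_L = ωL = 693.5 Ω
X_C = 1/(ωC) = 363.9 Ω
Net reactance X = X_L − X_C = 329.7 Ω
Z = 2100 + j329.7 Ω
|Z| = √(2100² + 329.7²) = 2126 Ω
I = V/|Z| = 14/2126 = 6.586 mA

6.586 mA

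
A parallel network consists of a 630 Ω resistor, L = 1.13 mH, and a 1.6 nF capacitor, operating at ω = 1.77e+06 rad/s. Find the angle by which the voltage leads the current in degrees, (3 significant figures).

-55.8°

X_L = ωL = 2000 Ω
X_C = 1/(ωC) = 353 Ω
Parallel: admittances add. Y = 1/R + 1/(jωL) + jωC
Y = (0.00159 + j0.00233) S
|Y| = 0.00282 S → |Z| = 1/|Y| = 354 Ω, ∠Z = −∠Y = -55.8°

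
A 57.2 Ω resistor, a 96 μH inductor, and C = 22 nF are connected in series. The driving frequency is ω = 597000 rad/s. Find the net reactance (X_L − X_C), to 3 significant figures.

-18.8 Ω

X_L = ωL = 57.3 Ω
X_C = 1/(ωC) = 76.1 Ω
X = 57.3 − 76.1 = -18.8 Ω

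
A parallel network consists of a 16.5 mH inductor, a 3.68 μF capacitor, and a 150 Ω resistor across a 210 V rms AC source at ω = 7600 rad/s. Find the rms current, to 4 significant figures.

X_L = ωL = 125.4 Ω
X_C = 1/(ωC) = 35.76 Ω
Parallel: admittances add. Y = 1/R + 1/(jωL) + jωC
Y = (0.006667 + j0.01999) S
|Y| = 0.02108 S → |Z| = 1/|Y| = 47.45 Ω, ∠Z = −∠Y = -71.56°
I = V/|Z| = 210/47.45 = 4.426 A

4.426 A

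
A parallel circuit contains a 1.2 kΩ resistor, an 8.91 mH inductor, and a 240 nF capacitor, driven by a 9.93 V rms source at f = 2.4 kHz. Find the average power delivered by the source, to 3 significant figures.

82.2 mW

ω = 2πf = 15080 rad/s
X_L = ωL = 134 Ω
X_C = 1/(ωC) = 276 Ω
Parallel: admittances add. Y = 1/R + 1/(jωL) + jωC
Y = (0.000833 − j0.00382) S
|Y| = 0.00391 S → |Z| = 1/|Y| = 256 Ω, ∠Z = −∠Y = 77.7°
I = V/|Z| = 38.9 mA
P = VI cos φ = 9.93 × 0.0389 × cos(77.7°) = 82.2 mW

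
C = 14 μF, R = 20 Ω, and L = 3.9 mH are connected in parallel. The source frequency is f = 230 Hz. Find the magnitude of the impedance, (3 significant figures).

ω = 2πf = 1445 rad/s
X_L = ωL = 5.64 Ω
X_C = 1/(ωC) = 49.4 Ω
Parallel: admittances add. Y = 1/R + 1/(jωL) + jωC
Y = (0.0500 − j0.157) S
|Y| = 0.165 S → |Z| = 1/|Y| = 6.06 Ω, ∠Z = −∠Y = 72.4°

6.06 Ω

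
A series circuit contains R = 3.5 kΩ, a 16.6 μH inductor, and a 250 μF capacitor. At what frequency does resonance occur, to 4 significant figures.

2.471 kHz

ω₀ = 1/√(LC) = 1/√(1.66e-05 × 0.00025) = 15520 rad/s
f₀ = ω₀/(2π) = 2.471 kHz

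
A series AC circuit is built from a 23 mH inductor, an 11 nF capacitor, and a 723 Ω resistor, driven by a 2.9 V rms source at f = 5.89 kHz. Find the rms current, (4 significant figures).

ω = 2πf = 37010 rad/s
X_L = ωL = 851.2 Ω
X_C = 1/(ωC) = 2456 Ω
Net reactance X = X_L − X_C = -1605 Ω
Z = 723.0 − j1605 Ω
|Z| = √(723.0² + 1605²) = 1761 Ω
I = V/|Z| = 2.9/1761 = 1.647 mA

1.647 mA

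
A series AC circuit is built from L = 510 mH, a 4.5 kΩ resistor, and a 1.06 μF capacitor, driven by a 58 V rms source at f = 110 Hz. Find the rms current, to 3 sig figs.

ω = 2πf = 691.2 rad/s
X_L = ωL = 352 Ω
X_C = 1/(ωC) = 1360 Ω
Net reactance X = X_L − X_C = -1010 Ω
Z = 4500 − j1010 Ω
|Z| = √(4500² + 1010²) = 4610 Ω
I = V/|Z| = 58/4610 = 12.6 mA

12.6 mA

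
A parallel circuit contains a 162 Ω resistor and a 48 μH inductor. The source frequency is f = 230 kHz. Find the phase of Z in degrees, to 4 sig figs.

66.82°

ω = 2πf = 1.445e+06 rad/s
X_L = ωL = 69.37 Ω
Parallel: admittances add. Y = 1/R + 1/(jωL)
Y = (0.006173 − j0.01442) S
|Y| = 0.01568 S → |Z| = 1/|Y| = 63.77 Ω, ∠Z = −∠Y = 66.82°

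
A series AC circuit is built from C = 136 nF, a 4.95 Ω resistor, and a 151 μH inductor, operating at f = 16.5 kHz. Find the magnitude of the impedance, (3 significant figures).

55.5 Ω

ω = 2πf = 103700 rad/s
X_L = ωL = 15.7 Ω
X_C = 1/(ωC) = 70.9 Ω
Net reactance X = X_L − X_C = -55.3 Ω
Z = 4.95 − j55.3 Ω
|Z| = √(4.95² + 55.3²) = 55.5 Ω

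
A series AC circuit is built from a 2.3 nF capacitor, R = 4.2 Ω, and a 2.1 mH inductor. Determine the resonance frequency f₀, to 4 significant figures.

72.42 kHz

ω₀ = 1/√(LC) = 1/√(0.0021 × 2.3e-09) = 455000 rad/s
f₀ = ω₀/(2π) = 72.42 kHz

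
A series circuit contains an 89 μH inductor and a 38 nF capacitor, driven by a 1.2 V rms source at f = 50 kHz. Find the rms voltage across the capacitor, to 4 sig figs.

1.801 V

ω = 2πf = 314200 rad/s
X_L = ωL = 27.96 Ω
X_C = 1/(ωC) = 83.77 Ω
Net reactance X = X_L − X_C = -55.81 Ω
Z = − j55.81 Ω
|Z| = √(0² + 55.81²) = 55.81 Ω
I = V/|Z| = 21.50 mA
V_C = I·|Z_C| = 0.02150 × 83.77 = 1.801 V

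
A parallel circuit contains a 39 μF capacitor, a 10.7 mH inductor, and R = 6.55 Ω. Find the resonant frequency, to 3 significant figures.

ω₀ = 1/√(LC) = 1/√(0.0107 × 3.9e-05) = 1548 rad/s
f₀ = ω₀/(2π) = 246 Hz

246 Hz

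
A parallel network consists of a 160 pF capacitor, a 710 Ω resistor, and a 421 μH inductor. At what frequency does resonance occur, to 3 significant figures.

ω₀ = 1/√(LC) = 1/√(0.000421 × 1.6e-10) = 3.853e+06 rad/s
f₀ = ω₀/(2π) = 613 kHz

613 kHz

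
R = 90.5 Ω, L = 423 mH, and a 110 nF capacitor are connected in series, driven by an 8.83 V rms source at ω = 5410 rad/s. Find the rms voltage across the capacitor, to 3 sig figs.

X_L = ωL = 2290 Ω
X_C = 1/(ωC) = 1680 Ω
Net reactance X = X_L − X_C = 608 Ω
Z = 90.5 + j608 Ω
|Z| = √(90.5² + 608²) = 615 Ω
I = V/|Z| = 14.4 mA
V_C = I·|Z_C| = 0.0144 × 1680 = 24.1 V

24.1 V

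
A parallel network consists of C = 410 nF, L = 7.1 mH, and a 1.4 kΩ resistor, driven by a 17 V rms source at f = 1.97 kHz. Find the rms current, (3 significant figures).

108 mA

ω = 2πf = 12380 rad/s
X_L = ωL = 87.9 Ω
X_C = 1/(ωC) = 197 Ω
Parallel: admittances add. Y = 1/R + 1/(jωL) + jωC
Y = (0.000714 − j0.00630) S
|Y| = 0.00634 S → |Z| = 1/|Y| = 158 Ω, ∠Z = −∠Y = 83.5°
I = V/|Z| = 17/158 = 108 mA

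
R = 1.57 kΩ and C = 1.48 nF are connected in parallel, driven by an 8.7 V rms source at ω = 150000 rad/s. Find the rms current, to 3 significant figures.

X_C = 1/(ωC) = 4500 Ω
Parallel: admittances add. Y = 1/R + jωC
Y = (0.000637 + j0.000222) S
|Y| = 0.000675 S → |Z| = 1/|Y| = 1480 Ω, ∠Z = −∠Y = -19.2°
I = V/|Z| = 8.7/1480 = 5.87 mA

5.87 mA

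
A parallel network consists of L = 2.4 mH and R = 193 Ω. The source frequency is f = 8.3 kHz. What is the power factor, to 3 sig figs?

ω = 2πf = 52150 rad/s
X_L = ωL = 125 Ω
Parallel: admittances add. Y = 1/R + 1/(jωL)
Y = (0.00518 − j0.00799) S
|Y| = 0.00952 S → |Z| = 1/|Y| = 105 Ω, ∠Z = −∠Y = 57.0°
cos φ = cos(57.0°) = 0.544

0.544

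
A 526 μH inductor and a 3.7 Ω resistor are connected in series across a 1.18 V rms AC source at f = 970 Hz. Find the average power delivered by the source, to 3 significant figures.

215 mW

ω = 2πf = 6095 rad/s
X_L = ωL = 3.21 Ω
Z = 3.70 + j3.21 Ω
|Z| = √(3.70² + 3.21²) = 4.90 Ω
∠Z = arctan(3.21/3.70) = 40.9°
I = V/|Z| = 241 mA
P = VI cos φ = 1.18 × 0.241 × cos(40.9°) = 215 mW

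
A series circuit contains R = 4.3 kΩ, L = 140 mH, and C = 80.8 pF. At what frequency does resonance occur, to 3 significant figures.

ω₀ = 1/√(LC) = 1/√(0.14 × 8.08e-11) = 297300 rad/s
f₀ = ω₀/(2π) = 47.3 kHz

47.3 kHz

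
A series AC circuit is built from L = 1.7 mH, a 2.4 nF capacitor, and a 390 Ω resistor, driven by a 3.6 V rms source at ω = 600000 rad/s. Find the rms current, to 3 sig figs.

7.09 mA

X_L = ωL = 1020 Ω
X_C = 1/(ωC) = 694 Ω
Net reactance X = X_L − X_C = 326 Ω
Z = 390 + j326 Ω
|Z| = √(390² + 326²) = 508 Ω
I = V/|Z| = 3.6/508 = 7.09 mA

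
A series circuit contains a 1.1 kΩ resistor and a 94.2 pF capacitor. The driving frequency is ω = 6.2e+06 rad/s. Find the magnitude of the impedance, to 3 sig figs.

X_C = 1/(ωC) = 1710 Ω
Z = 1100 − j1710 Ω
|Z| = √(1100² + 1710²) = 2040 Ω

2040 Ω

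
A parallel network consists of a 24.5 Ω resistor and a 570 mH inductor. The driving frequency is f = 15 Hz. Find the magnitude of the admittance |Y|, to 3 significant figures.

ω = 2πf = 94.25 rad/s
X_L = ωL = 53.7 Ω
Parallel: admittances add. Y = 1/R + 1/(jωL)
Y = (0.0408 − j0.0186) S
|Y| = 0.0449 S → |Z| = 1/|Y| = 22.3 Ω, ∠Z = −∠Y = 24.5°

44.9 mS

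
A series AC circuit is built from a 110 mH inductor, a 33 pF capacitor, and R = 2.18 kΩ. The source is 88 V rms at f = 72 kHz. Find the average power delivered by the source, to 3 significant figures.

ω = 2πf = 452400 rad/s
X_L = ωL = 49800 Ω
X_C = 1/(ωC) = 67000 Ω
Net reactance X = X_L − X_C = -17200 Ω
Z = 2180 − j17200 Ω
|Z| = √(2180² + 17200²) = 17400 Ω
∠Z = arctan(-17200/2180) = -82.8°
I = V/|Z| = 5.07 mA
P = VI cos φ = 88 × 0.00507 × cos(-82.8°) = 56.0 mW

56.0 mW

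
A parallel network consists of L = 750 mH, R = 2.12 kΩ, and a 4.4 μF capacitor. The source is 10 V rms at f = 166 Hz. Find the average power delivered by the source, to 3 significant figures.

ω = 2πf = 1043 rad/s
X_L = ωL = 782 Ω
X_C = 1/(ωC) = 218 Ω
Parallel: admittances add. Y = 1/R + 1/(jωL) + jωC
Y = (0.000472 + j0.00331) S
|Y| = 0.00334 S → |Z| = 1/|Y| = 299 Ω, ∠Z = −∠Y = -81.9°
I = V/|Z| = 33.4 mA
P = VI cos φ = 10 × 0.0334 × cos(-81.9°) = 47.2 mW

47.2 mW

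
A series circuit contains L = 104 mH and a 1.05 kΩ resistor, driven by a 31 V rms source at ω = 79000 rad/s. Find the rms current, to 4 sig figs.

X_L = ωL = 8216 Ω
Z = 1050 + j8216 Ω
|Z| = √(1050² + 8216²) = 8283 Ω
I = V/|Z| = 31/8283 = 3.743 mA

3.743 mA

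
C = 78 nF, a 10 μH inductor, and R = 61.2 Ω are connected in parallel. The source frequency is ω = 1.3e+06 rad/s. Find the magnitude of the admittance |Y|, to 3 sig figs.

29.4 mS

X_L = ωL = 13.0 Ω
X_C = 1/(ωC) = 9.86 Ω
Parallel: admittances add. Y = 1/R + 1/(jωL) + jωC
Y = (0.0163 + j0.0245) S
|Y| = 0.0294 S → |Z| = 1/|Y| = 34.0 Ω, ∠Z = −∠Y = -56.3°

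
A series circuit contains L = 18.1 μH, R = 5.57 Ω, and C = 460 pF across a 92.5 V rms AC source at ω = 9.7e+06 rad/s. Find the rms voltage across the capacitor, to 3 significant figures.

424 V

X_L = ωL = 176 Ω
X_C = 1/(ωC) = 224 Ω
Net reactance X = X_L − X_C = -48.5 Ω
Z = 5.57 − j48.5 Ω
|Z| = √(5.57² + 48.5²) = 48.9 Ω
I = V/|Z| = 1.89 A
V_C = I·|Z_C| = 1.89 × 224 = 424 V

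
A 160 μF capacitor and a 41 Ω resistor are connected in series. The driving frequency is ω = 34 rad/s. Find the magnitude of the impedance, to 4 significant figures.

X_C = 1/(ωC) = 183.8 Ω
Z = 41.00 − j183.8 Ω
|Z| = √(41.00² + 183.8²) = 188.3 Ω

188.3 Ω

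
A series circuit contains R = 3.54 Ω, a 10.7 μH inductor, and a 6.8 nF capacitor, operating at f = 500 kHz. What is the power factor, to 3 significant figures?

ω = 2πf = 3.142e+06 rad/s
X_L = ωL = 33.6 Ω
X_C = 1/(ωC) = 46.8 Ω
Net reactance X = X_L − X_C = -13.2 Ω
Z = 3.54 − j13.2 Ω
|Z| = √(3.54² + 13.2²) = 13.7 Ω
∠Z = arctan(-13.2/3.54) = -75.0°
cos φ = cos(-75.0°) = 0.259

0.259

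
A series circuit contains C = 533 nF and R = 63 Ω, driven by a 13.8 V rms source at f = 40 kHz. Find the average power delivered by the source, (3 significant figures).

2.98 W

ω = 2πf = 251300 rad/s
X_C = 1/(ωC) = 7.47 Ω
Z = 63.0 − j7.47 Ω
|Z| = √(63.0² + 7.47²) = 63.4 Ω
∠Z = arctan(-7.47/63.0) = -6.76°
I = V/|Z| = 218 mA
P = VI cos φ = 13.8 × 0.218 × cos(-6.76°) = 2.98 W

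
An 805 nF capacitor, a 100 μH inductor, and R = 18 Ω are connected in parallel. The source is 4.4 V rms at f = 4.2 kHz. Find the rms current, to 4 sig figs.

ω = 2πf = 26390 rad/s
X_L = ωL = 2.639 Ω
X_C = 1/(ωC) = 47.07 Ω
Parallel: admittances add. Y = 1/R + 1/(jωL) + jωC
Y = (0.05556 − j0.3577) S
|Y| = 0.3620 S → |Z| = 1/|Y| = 2.763 Ω, ∠Z = −∠Y = 81.17°
I = V/|Z| = 4.4/2.763 = 1.593 A

1.593 A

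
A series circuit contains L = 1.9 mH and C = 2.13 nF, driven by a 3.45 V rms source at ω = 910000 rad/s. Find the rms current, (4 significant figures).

X_L = ωL = 1729 Ω
X_C = 1/(ωC) = 515.9 Ω
Net reactance X = X_L − X_C = 1213 Ω
Z = j1213 Ω
|Z| = √(0² + 1213²) = 1213 Ω
I = V/|Z| = 3.45/1213 = 2.844 mA

2.844 mA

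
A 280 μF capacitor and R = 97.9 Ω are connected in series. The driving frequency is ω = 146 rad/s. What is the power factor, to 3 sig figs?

X_C = 1/(ωC) = 24.5 Ω
Z = 97.9 − j24.5 Ω
|Z| = √(97.9² + 24.5²) = 101 Ω
∠Z = arctan(-24.5/97.9) = -14.0°
cos φ = cos(-14.0°) = 0.970

0.970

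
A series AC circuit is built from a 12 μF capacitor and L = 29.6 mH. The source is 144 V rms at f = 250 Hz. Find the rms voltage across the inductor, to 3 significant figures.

ω = 2πf = 1571 rad/s
X_L = ωL = 46.5 Ω
X_C = 1/(ωC) = 53.1 Ω
Net reactance X = X_L − X_C = -6.56 Ω
Z = − j6.56 Ω
|Z| = √(0² + 6.56²) = 6.56 Ω
I = V/|Z| = 22.0 A
V_L = I·|Z_L| = 22.0 × 46.5 = 1020 V

1020 V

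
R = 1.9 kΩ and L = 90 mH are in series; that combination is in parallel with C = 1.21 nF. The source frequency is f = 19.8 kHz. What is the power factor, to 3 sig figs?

0.225

ω = 2πf = 124400 rad/s
X_L = ωL = 11200 Ω
X_C = 1/(ωC) = 6640 Ω
Branch 1 (R+jX_L): Z₁ = 1900 + j11200 Ω, |Z₁| = 11400 Ω
Branch 2 (−jX_C): Z₂ = −j6640 Ω
Parallel: Z = Z₁Z₂/(Z₁+Z₂), |Z| = 15300 Ω, ∠Z = -77.0°
cos φ = cos(-77.0°) = 0.225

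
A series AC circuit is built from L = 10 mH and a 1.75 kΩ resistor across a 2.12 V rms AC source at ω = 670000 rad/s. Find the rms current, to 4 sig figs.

306.1 μA

X_L = ωL = 6700 Ω
Z = 1750 + j6700 Ω
|Z| = √(1750² + 6700²) = 6925 Ω
I = V/|Z| = 2.12/6925 = 306.1 μA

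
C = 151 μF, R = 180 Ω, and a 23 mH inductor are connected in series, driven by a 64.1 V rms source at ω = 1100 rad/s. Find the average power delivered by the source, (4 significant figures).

22.57 W

X_L = ωL = 25.30 Ω
X_C = 1/(ωC) = 6.020 Ω
Net reactance X = X_L − X_C = 19.28 Ω
Z = 180.0 + j19.28 Ω
|Z| = √(180.0² + 19.28²) = 181.0 Ω
∠Z = arctan(19.28/180.0) = 6.114°
I = V/|Z| = 354.1 mA
P = VI cos φ = 64.1 × 0.3541 × cos(6.114°) = 22.57 W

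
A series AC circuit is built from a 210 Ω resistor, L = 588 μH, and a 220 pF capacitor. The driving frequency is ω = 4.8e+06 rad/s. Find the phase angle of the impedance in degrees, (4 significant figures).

83.61°

X_L = ωL = 2822 Ω
X_C = 1/(ωC) = 947.0 Ω
Net reactance X = X_L − X_C = 1875 Ω
Z = 210.0 + j1875 Ω
|Z| = √(210.0² + 1875²) = 1887 Ω
∠Z = arctan(1875/210.0) = 83.61°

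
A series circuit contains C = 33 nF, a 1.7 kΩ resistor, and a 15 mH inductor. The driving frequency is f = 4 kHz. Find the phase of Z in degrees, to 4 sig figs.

-25.99°

ω = 2πf = 25130 rad/s
X_L = ωL = 377.0 Ω
X_C = 1/(ωC) = 1206 Ω
Net reactance X = X_L − X_C = -828.7 Ω
Z = 1700 − j828.7 Ω
|Z| = √(1700² + 828.7²) = 1891 Ω
∠Z = arctan(-828.7/1700) = -25.99°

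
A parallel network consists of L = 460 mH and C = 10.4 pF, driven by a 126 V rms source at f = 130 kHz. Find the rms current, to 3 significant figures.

735 μA

ω = 2πf = 816800 rad/s
X_L = ωL = 376000 Ω
X_C = 1/(ωC) = 118000 Ω
Parallel: admittances add. Y = 1/(jωL) + jωC
Y = (0 + j5.83e-06) S
|Y| = 5.83e-06 S → |Z| = 1/|Y| = 171000 Ω, ∠Z = −∠Y = -90.0°
I = V/|Z| = 126/171000 = 735 μA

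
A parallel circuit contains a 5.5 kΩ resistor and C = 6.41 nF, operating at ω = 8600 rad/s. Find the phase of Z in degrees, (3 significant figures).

-16.9°

X_C = 1/(ωC) = 18100 Ω
Parallel: admittances add. Y = 1/R + jωC
Y = (0.000182 + j5.51e-05) S
|Y| = 0.000190 S → |Z| = 1/|Y| = 5260 Ω, ∠Z = −∠Y = -16.9°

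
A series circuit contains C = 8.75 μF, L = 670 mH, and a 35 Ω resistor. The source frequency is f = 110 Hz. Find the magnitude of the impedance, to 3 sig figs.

ω = 2πf = 691.2 rad/s
X_L = ωL = 463 Ω
X_C = 1/(ωC) = 165 Ω
Net reactance X = X_L − X_C = 298 Ω
Z = 35.0 + j298 Ω
|Z| = √(35.0² + 298²) = 300 Ω

300 Ω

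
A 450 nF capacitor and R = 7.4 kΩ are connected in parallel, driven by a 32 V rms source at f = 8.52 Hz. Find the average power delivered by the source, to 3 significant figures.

138 mW

ω = 2πf = 53.53 rad/s
X_C = 1/(ωC) = 41500 Ω
Parallel: admittances add. Y = 1/R + jωC
Y = (0.000135 + j2.41e-05) S
|Y| = 0.000137 S → |Z| = 1/|Y| = 7290 Ω, ∠Z = −∠Y = -10.1°
I = V/|Z| = 4.39 mA
P = VI cos φ = 32 × 0.00439 × cos(-10.1°) = 138 mW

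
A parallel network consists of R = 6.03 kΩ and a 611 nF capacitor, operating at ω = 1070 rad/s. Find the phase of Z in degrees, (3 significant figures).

X_C = 1/(ωC) = 1530 Ω
Parallel: admittances add. Y = 1/R + jωC
Y = (0.000166 + j0.000654) S
|Y| = 0.000674 S → |Z| = 1/|Y| = 1480 Ω, ∠Z = −∠Y = -75.8°

-75.8°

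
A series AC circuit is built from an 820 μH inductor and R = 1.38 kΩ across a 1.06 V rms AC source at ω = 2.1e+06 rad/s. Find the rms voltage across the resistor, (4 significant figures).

X_L = ωL = 1722 Ω
Z = 1380 + j1722 Ω
|Z| = √(1380² + 1722²) = 2207 Ω
I = V/|Z| = 480.3 μA
V_R = I·|Z_R| = 0.0004803 × 1380 = 0.6629 V

0.6629 V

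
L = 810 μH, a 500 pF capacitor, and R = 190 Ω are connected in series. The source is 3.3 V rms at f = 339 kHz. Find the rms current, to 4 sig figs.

4.079 mA

ω = 2πf = 2.13e+06 rad/s
X_L = ωL = 1725 Ω
X_C = 1/(ωC) = 939.0 Ω
Net reactance X = X_L − X_C = 786.3 Ω
Z = 190.0 + j786.3 Ω
|Z| = √(190.0² + 786.3²) = 809.0 Ω
I = V/|Z| = 3.3/809.0 = 4.079 mA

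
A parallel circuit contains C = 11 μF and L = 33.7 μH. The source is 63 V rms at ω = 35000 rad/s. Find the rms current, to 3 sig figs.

X_L = ωL = 1.18 Ω
X_C = 1/(ωC) = 2.60 Ω
Parallel: admittances add. Y = 1/(jωL) + jωC
Y = (0 − j0.463) S
|Y| = 0.463 S → |Z| = 1/|Y| = 2.16 Ω, ∠Z = −∠Y = 90.0°
I = V/|Z| = 63/2.16 = 29.2 A

29.2 A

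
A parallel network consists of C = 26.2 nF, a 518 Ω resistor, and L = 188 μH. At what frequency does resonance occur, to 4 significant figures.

ω₀ = 1/√(LC) = 1/√(0.000188 × 2.62e-08) = 450600 rad/s
f₀ = ω₀/(2π) = 71.71 kHz

71.71 kHz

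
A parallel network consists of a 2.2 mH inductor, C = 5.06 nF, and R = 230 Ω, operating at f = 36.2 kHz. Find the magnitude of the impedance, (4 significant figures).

ω = 2πf = 227500 rad/s
X_L = ωL = 500.4 Ω
X_C = 1/(ωC) = 868.9 Ω
Parallel: admittances add. Y = 1/R + 1/(jωL) + jωC
Y = (0.004348 − j0.0008475) S
|Y| = 0.004430 S → |Z| = 1/|Y| = 225.8 Ω, ∠Z = −∠Y = 11.03°

225.8 Ω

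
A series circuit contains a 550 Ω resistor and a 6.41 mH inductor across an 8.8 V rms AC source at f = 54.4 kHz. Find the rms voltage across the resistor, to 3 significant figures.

ω = 2πf = 341800 rad/s
X_L = ωL = 2190 Ω
Z = 550 + j2190 Ω
|Z| = √(550² + 2190²) = 2260 Ω
I = V/|Z| = 3.90 mA
V_R = I·|Z_R| = 0.00390 × 550 = 2.14 V

2.14 V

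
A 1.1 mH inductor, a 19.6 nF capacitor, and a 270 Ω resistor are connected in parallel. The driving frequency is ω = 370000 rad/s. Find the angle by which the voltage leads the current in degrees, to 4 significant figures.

X_L = ωL = 407.0 Ω
X_C = 1/(ωC) = 137.9 Ω
Parallel: admittances add. Y = 1/R + 1/(jωL) + jωC
Y = (0.003704 + j0.004795) S
|Y| = 0.006059 S → |Z| = 1/|Y| = 165.0 Ω, ∠Z = −∠Y = -52.32°

-52.32°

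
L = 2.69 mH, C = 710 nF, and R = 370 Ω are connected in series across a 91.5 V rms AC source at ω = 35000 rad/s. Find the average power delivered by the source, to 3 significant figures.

22.2 W

X_L = ωL = 94.2 Ω
X_C = 1/(ωC) = 40.2 Ω
Net reactance X = X_L − X_C = 53.9 Ω
Z = 370 + j53.9 Ω
|Z| = √(370² + 53.9²) = 374 Ω
∠Z = arctan(53.9/370) = 8.29°
I = V/|Z| = 245 mA
P = VI cos φ = 91.5 × 0.245 × cos(8.29°) = 22.2 W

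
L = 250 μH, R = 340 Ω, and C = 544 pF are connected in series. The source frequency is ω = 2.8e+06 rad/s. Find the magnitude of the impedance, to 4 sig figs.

X_L = ωL = 700.0 Ω
X_C = 1/(ωC) = 656.5 Ω
Net reactance X = X_L − X_C = 43.49 Ω
Z = 340.0 + j43.49 Ω
|Z| = √(340.0² + 43.49²) = 342.8 Ω

342.8 Ω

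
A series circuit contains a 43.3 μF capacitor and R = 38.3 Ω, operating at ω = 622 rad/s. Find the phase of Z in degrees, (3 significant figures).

X_C = 1/(ωC) = 37.1 Ω
Z = 38.3 − j37.1 Ω
|Z| = √(38.3² + 37.1²) = 53.3 Ω
∠Z = arctan(-37.1/38.3) = -44.1°

-44.1°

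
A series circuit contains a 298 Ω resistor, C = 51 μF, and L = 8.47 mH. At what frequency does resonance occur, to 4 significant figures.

242.2 Hz

ω₀ = 1/√(LC) = 1/√(0.00847 × 5.1e-05) = 1522 rad/s
f₀ = ω₀/(2π) = 242.2 Hz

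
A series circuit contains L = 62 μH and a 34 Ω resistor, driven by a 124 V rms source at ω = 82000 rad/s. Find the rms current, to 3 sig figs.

3.61 A

X_L = ωL = 5.08 Ω
Z = 34.0 + j5.08 Ω
|Z| = √(34.0² + 5.08²) = 34.4 Ω
I = V/|Z| = 124/34.4 = 3.61 A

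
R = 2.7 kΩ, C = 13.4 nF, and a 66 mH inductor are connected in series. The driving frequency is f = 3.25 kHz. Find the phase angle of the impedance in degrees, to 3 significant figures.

ω = 2πf = 20420 rad/s
X_L = ωL = 1350 Ω
X_C = 1/(ωC) = 3650 Ω
Net reactance X = X_L − X_C = -2310 Ω
Z = 2700 − j2310 Ω
|Z| = √(2700² + 2310²) = 3550 Ω
∠Z = arctan(-2310/2700) = -40.5°

-40.5°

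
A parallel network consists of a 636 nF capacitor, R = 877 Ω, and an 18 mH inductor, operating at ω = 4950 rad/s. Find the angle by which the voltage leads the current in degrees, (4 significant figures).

81.96°

X_L = ωL = 89.10 Ω
X_C = 1/(ωC) = 317.6 Ω
Parallel: admittances add. Y = 1/R + 1/(jωL) + jωC
Y = (0.001140 − j0.008075) S
|Y| = 0.008155 S → |Z| = 1/|Y| = 122.6 Ω, ∠Z = −∠Y = 81.96°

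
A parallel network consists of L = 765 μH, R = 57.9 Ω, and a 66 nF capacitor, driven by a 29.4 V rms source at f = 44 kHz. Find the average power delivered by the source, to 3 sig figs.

ω = 2πf = 276500 rad/s
X_L = ωL = 211 Ω
X_C = 1/(ωC) = 54.8 Ω
Parallel: admittances add. Y = 1/R + 1/(jωL) + jωC
Y = (0.0173 + j0.0135) S
|Y| = 0.0219 S → |Z| = 1/|Y| = 45.6 Ω, ∠Z = −∠Y = -38.1°
I = V/|Z| = 645 mA
P = VI cos φ = 29.4 × 0.645 × cos(-38.1°) = 14.9 W

14.9 W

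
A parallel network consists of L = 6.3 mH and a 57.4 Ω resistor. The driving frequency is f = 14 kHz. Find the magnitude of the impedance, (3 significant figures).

57.1 Ω

ω = 2πf = 87960 rad/s
X_L = ωL = 554 Ω
Parallel: admittances add. Y = 1/R + 1/(jωL)
Y = (0.0174 − j0.00180) S
|Y| = 0.0175 S → |Z| = 1/|Y| = 57.1 Ω, ∠Z = −∠Y = 5.91°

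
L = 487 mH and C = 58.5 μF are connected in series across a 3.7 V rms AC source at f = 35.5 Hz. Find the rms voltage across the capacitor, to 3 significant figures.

ω = 2πf = 223.1 rad/s
X_L = ωL = 109 Ω
X_C = 1/(ωC) = 76.6 Ω
Net reactance X = X_L − X_C = 32.0 Ω
Z = j32.0 Ω
|Z| = √(0² + 32.0²) = 32.0 Ω
I = V/|Z| = 116 mA
V_C = I·|Z_C| = 0.116 × 76.6 = 8.86 V

8.86 V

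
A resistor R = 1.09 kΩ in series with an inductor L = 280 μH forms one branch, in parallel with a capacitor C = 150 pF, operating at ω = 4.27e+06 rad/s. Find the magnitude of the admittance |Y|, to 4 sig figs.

455.2 μS

X_L = ωL = 1196 Ω
X_C = 1/(ωC) = 1561 Ω
Branch 1 (R+jX_L): Z₁ = 1090 + j1196 Ω, |Z₁| = 1618 Ω
Branch 2 (−jX_C): Z₂ = −j1561 Ω
Parallel: Z = Z₁Z₂/(Z₁+Z₂), |Z| = 2197 Ω, ∠Z = -23.81°
|Y| = 1/|Z| = 455.2 μS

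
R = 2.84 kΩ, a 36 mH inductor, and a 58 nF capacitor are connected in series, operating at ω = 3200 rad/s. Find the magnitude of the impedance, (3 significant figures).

5990 Ω

X_L = ωL = 115 Ω
X_C = 1/(ωC) = 5390 Ω
Net reactance X = X_L − X_C = -5270 Ω
Z = 2840 − j5270 Ω
|Z| = √(2840² + 5270²) = 5990 Ω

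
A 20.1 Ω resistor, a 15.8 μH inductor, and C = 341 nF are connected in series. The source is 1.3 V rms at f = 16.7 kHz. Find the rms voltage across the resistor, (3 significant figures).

ω = 2πf = 104900 rad/s
X_L = ωL = 1.66 Ω
X_C = 1/(ωC) = 27.9 Ω
Net reactance X = X_L − X_C = -26.3 Ω
Z = 20.1 − j26.3 Ω
|Z| = √(20.1² + 26.3²) = 33.1 Ω
I = V/|Z| = 39.3 mA
V_R = I·|Z_R| = 0.0393 × 20.1 = 0.790 V

0.790 V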